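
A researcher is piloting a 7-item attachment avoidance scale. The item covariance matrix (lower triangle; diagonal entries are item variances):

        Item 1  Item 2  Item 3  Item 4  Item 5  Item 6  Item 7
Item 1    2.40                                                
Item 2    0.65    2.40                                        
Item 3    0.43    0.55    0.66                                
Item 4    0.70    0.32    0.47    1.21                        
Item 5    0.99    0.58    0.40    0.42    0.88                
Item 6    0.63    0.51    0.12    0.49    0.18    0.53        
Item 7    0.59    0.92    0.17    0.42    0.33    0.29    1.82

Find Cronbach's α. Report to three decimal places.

α = 0.784

sum of item variances = 2.40 + 2.40 + 0.66 + 1.21 + 0.88 + 0.53 + 1.82 = 9.90
Σ_{i<j} σ_ij = 10.16
σ²_T = 9.90 + 2 × 10.16 = 30.22
α = (k/(k−1))·(1 − sum of item variances/σ²_T) = (7/6)·(1 − 9.90/30.22) = 0.784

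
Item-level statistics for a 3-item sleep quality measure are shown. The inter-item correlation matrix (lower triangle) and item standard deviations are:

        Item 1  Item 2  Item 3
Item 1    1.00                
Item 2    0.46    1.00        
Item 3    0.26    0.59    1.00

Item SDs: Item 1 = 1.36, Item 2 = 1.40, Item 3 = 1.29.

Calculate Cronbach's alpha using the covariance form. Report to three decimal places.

Cronbach's alpha = 0.700

Σσ²ᵢ = 1.36² + 1.40² + 1.29² = 5.4737
Covariances σ_ij = r_ij · s_i · s_j:
  σ(Item 1,Item 2) = 0.46 × 1.36 × 1.40 = 0.8758
  σ(Item 1,Item 3) = 0.26 × 1.36 × 1.29 = 0.4561
  σ(Item 2,Item 3) = 0.59 × 1.40 × 1.29 = 1.0655
σ²_T = Σσ²ᵢ + 2·Σσ_ij = 5.4737 + 2 × 2.3974 = 10.2685
α = (3/2)·(1 − 5.4737/10.2685) = 0.700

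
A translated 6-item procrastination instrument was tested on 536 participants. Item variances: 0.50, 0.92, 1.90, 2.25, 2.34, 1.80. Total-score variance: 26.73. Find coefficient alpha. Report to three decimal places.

coefficient alpha = 0.764

sum of item variances = 0.50 + 0.92 + 1.90 + 2.25 + 2.34 + 1.80 = 9.71
α = (k/(k−1))·(1 − sum of item variances/Var(T)) = (6/5)·(1 − 9.71/26.73) = 0.764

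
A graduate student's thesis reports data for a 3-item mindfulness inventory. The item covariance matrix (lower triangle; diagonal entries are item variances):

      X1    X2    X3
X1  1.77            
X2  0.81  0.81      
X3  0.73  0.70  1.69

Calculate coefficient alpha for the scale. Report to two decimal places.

Σσᵢ² = 1.77 + 0.81 + 1.69 = 4.27
Sum of off-diagonal covariances = 2.24
Var(T) = 4.27 + 2 × 2.24 = 8.75
α = (k/(k−1))·(1 − Σσᵢ²/Var(T)) = (3/2)·(1 − 4.27/8.75) = 0.77

coefficient alpha = 0.77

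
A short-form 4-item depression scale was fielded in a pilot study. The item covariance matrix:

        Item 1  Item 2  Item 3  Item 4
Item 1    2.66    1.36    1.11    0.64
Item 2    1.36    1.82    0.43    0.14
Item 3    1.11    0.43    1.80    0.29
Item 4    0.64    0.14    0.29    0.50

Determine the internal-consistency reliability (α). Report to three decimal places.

sum of item variances = 2.66 + 1.82 + 1.80 + 0.50 = 6.78
Σ_{i<j} σ_ij = 3.97
σ²_T = 6.78 + 2 × 3.97 = 14.72
α = (k/(k−1))·(1 − sum of item variances/σ²_T) = (4/3)·(1 − 6.78/14.72) = 0.719

α = 0.719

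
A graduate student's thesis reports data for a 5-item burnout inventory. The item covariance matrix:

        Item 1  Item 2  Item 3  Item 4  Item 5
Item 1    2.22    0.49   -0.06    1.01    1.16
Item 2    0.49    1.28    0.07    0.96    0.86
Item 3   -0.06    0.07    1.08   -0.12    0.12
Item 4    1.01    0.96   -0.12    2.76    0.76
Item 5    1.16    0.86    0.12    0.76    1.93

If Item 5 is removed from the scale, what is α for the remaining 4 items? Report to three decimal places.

Remaining items: Item 1, Item 2, Item 3, Item 4 (k = 4).
Σσ²ᵢ = 2.22 + 1.28 + 1.08 + 2.76 = 7.34
σ²_T = 7.34 + 2 × 2.35 = 12.04
α (item deleted) = (4/3)·(1 − 7.34/12.04) = 0.520

α = 0.520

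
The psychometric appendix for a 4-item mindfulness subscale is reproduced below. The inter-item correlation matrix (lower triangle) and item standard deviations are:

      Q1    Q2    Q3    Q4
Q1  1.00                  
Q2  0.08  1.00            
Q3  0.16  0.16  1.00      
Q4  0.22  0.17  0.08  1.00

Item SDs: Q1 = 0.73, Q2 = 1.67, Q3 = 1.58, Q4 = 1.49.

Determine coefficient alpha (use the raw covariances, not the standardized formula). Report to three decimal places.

coefficient alpha = 0.372

Σσ²ᵢ = 0.73² + 1.67² + 1.58² + 1.49² = 8.0383
Covariances σ_ij = r_ij · s_i · s_j:
  σ(Q1,Q2) = 0.08 × 0.73 × 1.67 = 0.0975
  σ(Q1,Q3) = 0.16 × 0.73 × 1.58 = 0.1845
  σ(Q1,Q4) = 0.22 × 0.73 × 1.49 = 0.2393
  σ(Q2,Q3) = 0.16 × 1.67 × 1.58 = 0.4222
  σ(Q2,Q4) = 0.17 × 1.67 × 1.49 = 0.4230
  σ(Q3,Q4) = 0.08 × 1.58 × 1.49 = 0.1883
σ²_T = Σσ²ᵢ + 2·Σσ_ij = 8.0383 + 2 × 1.5548 = 11.1479
α = (4/3)·(1 − 8.0383/11.1479) = 0.372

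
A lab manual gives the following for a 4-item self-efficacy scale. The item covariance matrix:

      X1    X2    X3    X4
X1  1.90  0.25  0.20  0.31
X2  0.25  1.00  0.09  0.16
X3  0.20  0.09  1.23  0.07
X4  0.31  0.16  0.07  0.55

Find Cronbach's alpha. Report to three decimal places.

Cronbach's alpha = 0.421

Σσᵢ² = 1.90 + 1.00 + 1.23 + 0.55 = 4.68
Sum of the distinct covariances = 1.08
σ²_T = 4.68 + 2 × 1.08 = 6.84
α = (k/(k−1))·(1 − Σσᵢ²/σ²_T) = (4/3)·(1 − 4.68/6.84) = 0.421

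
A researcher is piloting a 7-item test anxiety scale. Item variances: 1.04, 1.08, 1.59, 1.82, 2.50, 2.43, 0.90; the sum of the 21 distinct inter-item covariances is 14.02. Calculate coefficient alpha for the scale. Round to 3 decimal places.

coefficient alpha = 0.830

ΣVar(i) = 1.04 + 1.08 + 1.59 + 1.82 + 2.50 + 2.43 + 0.90 = 11.36
Sum of distinct covariances = 14.02
Var(T) = ΣVar(i) + 2·Σcov = 11.36 + 2 × 14.02 = 39.40
α = (7/6)·(1 − 11.36/39.40) = 0.830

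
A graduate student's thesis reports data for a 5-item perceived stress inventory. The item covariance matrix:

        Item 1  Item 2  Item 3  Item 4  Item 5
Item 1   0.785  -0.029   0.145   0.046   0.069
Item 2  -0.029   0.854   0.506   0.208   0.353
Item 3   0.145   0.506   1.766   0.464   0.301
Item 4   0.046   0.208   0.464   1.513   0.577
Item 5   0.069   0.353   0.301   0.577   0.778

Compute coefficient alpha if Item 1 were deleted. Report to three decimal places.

coefficient alpha = 0.660

Remaining items: Item 2, Item 3, Item 4, Item 5 (k = 4).
sum of item variances = 0.854 + 1.766 + 1.513 + 0.778 = 4.911
σ²_T = 4.911 + 2 × 2.409 = 9.729
α (item deleted) = (4/3)·(1 − 4.911/9.729) = 0.660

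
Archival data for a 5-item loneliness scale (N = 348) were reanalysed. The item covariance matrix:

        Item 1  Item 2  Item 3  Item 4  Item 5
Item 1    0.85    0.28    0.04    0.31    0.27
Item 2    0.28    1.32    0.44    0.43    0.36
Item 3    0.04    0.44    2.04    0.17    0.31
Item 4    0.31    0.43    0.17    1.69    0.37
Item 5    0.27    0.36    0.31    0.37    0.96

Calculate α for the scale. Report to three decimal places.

α = 0.581

Σσᵢ² = 0.85 + 1.32 + 2.04 + 1.69 + 0.96 = 6.86
Sum of the distinct covariances = 2.98
Var(T) = 6.86 + 2 × 2.98 = 12.82
α = (k/(k−1))·(1 − Σσᵢ²/Var(T)) = (5/4)·(1 − 6.86/12.82) = 0.581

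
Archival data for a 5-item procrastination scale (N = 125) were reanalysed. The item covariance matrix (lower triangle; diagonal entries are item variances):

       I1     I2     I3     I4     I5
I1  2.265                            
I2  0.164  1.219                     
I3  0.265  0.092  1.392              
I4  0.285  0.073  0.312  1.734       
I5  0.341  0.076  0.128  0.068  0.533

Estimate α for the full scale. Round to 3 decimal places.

Σσ²ᵢ = 2.265 + 1.219 + 1.392 + 1.734 + 0.533 = 7.143
Σ_{i<j} σ_ij = 1.804
σ²_total = 7.143 + 2 × 1.804 = 10.751
α = (k/(k−1))·(1 − Σσ²ᵢ/σ²_total) = (5/4)·(1 − 7.143/10.751) = 0.419

α = 0.419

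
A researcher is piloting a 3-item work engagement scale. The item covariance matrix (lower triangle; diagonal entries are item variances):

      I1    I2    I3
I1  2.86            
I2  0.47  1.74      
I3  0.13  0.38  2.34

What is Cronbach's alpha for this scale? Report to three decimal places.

α = 0.330

Σσ²ᵢ = 2.86 + 1.74 + 2.34 = 6.94
Sum of off-diagonal covariances = 0.98
σ²_T = 6.94 + 2 × 0.98 = 8.90
α = (k/(k−1))·(1 − Σσ²ᵢ/σ²_T) = (3/2)·(1 − 6.94/8.90) = 0.330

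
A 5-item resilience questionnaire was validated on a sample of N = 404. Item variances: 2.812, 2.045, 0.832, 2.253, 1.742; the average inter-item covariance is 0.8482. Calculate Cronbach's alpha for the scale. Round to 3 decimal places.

ΣVar(i) = 2.812 + 2.045 + 0.832 + 2.253 + 1.742 = 9.684
Sum of the 10 distinct covariances = 10 × 0.8482 = 8.4820
σ²_total = ΣVar(i) + 2·Σcov = 9.684 + 2 × 8.4820 = 26.6480
α = (5/4)·(1 − 9.684/26.6480) = 0.796

α = 0.796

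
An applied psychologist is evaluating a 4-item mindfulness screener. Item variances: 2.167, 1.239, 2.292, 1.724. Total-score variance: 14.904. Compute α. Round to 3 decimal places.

α = 0.669

ΣVar(i) = 2.167 + 1.239 + 2.292 + 1.724 = 7.422
α = (k/(k−1))·(1 − ΣVar(i)/σ²_total) = (4/3)·(1 − 7.422/14.904) = 0.669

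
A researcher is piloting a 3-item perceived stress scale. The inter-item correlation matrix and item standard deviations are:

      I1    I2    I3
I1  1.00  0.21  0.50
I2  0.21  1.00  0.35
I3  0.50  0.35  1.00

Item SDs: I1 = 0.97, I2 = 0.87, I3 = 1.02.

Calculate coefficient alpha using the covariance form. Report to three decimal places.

coefficient alpha = 0.627

Σσ²ᵢ = 0.97² + 0.87² + 1.02² = 2.7382
Covariances σ_ij = r_ij · s_i · s_j:
  σ(I1,I2) = 0.21 × 0.97 × 0.87 = 0.1772
  σ(I1,I3) = 0.50 × 0.97 × 1.02 = 0.4947
  σ(I2,I3) = 0.35 × 0.87 × 1.02 = 0.3106
σ²_T = Σσ²ᵢ + 2·Σσ_ij = 2.7382 + 2 × 0.9825 = 4.7032
α = (3/2)·(1 − 2.7382/4.7032) = 0.627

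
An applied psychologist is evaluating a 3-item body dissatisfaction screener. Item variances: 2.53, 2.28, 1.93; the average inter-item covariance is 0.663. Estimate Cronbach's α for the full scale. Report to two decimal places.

Σσᵢ² = 2.53 + 2.28 + 1.93 = 6.74
Sum of the 3 distinct covariances = 3 × 0.663 = 1.989
total variance = Σσᵢ² + 2·Σcov = 6.74 + 2 × 1.989 = 10.718
α = (3/2)·(1 − 6.74/10.718) = 0.56

α = 0.56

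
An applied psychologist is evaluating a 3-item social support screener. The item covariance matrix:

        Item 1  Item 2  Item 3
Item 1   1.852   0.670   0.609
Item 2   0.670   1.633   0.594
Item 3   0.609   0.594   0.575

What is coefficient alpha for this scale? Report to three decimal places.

Σσ²ᵢ = 1.852 + 1.633 + 0.575 = 4.060
Σ_{i<j} σ_ij = 1.873
σ²_T = 4.060 + 2 × 1.873 = 7.806
α = (k/(k−1))·(1 − Σσ²ᵢ/σ²_T) = (3/2)·(1 − 4.060/7.806) = 0.720

α = 0.720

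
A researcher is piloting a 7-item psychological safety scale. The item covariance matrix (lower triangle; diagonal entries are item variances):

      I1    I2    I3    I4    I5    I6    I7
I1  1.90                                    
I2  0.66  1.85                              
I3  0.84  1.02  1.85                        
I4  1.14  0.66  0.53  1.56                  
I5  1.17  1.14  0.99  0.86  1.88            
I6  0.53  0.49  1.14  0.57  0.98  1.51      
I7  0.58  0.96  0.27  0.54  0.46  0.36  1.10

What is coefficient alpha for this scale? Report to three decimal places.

coefficient alpha = 0.854

sum of item variances = 1.90 + 1.85 + 1.85 + 1.56 + 1.88 + 1.51 + 1.10 = 11.65
Σ_{i<j} σ_ij = 15.89
Var(T) = 11.65 + 2 × 15.89 = 43.43
α = (k/(k−1))·(1 − sum of item variances/Var(T)) = (7/6)·(1 − 11.65/43.43) = 0.854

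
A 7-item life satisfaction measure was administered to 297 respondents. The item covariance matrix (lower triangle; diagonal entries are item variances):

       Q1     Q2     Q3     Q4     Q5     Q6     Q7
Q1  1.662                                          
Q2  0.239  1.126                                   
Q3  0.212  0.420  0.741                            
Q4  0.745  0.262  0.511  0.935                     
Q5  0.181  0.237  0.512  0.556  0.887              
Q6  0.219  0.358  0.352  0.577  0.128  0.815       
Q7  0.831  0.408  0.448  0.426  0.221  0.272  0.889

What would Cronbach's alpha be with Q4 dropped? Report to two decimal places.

Remaining items: Q1, Q2, Q3, Q5, Q6, Q7 (k = 6).
ΣVar(i) = 1.662 + 1.126 + 0.741 + 0.887 + 0.815 + 0.889 = 6.120
total variance = 6.120 + 2 × 5.038 = 16.196
α (item deleted) = (6/5)·(1 − 6.120/16.196) = 0.75

α = 0.75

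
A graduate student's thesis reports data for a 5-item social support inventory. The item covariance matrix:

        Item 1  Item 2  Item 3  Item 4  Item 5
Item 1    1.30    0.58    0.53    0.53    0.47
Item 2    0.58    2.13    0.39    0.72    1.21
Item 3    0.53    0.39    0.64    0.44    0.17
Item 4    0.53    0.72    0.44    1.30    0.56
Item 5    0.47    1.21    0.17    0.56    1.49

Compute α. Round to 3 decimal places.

ΣVar(i) = 1.30 + 2.13 + 0.64 + 1.30 + 1.49 = 6.86
Σ_{i<j} σ_ij = 5.60
σ²_T = 6.86 + 2 × 5.60 = 18.06
α = (k/(k−1))·(1 − ΣVar(i)/σ²_T) = (5/4)·(1 − 6.86/18.06) = 0.775

α = 0.775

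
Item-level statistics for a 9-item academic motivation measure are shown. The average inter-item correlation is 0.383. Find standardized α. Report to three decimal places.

α = 0.848

Standardized α = k·r̄ / (1 + (k−1)·r̄) = 9 × 0.383 / (1 + 8 × 0.383)
  = 3.4470 / 4.0640 = 0.848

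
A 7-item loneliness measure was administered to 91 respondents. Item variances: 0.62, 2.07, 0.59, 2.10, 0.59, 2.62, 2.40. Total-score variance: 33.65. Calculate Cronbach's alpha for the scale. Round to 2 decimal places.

α = 0.79

sum of item variances = 0.62 + 2.07 + 0.59 + 2.10 + 0.59 + 2.62 + 2.40 = 10.99
α = (k/(k−1))·(1 − sum of item variances/σ²_T) = (7/6)·(1 − 10.99/33.65) = 0.79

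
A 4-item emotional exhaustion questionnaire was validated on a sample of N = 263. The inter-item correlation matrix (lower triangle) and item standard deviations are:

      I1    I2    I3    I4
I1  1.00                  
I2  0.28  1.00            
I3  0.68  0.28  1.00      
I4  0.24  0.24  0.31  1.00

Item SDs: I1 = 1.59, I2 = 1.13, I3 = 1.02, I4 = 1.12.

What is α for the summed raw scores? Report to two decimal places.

α = 0.66

Σσ²ᵢ = 1.59² + 1.13² + 1.02² + 1.12² = 6.0998
Covariances σ_ij = r_ij · s_i · s_j:
  σ(I1,I2) = 0.28 × 1.59 × 1.13 = 0.5031
  σ(I1,I3) = 0.68 × 1.59 × 1.02 = 1.1028
  σ(I1,I4) = 0.24 × 1.59 × 1.12 = 0.4274
  σ(I2,I3) = 0.28 × 1.13 × 1.02 = 0.3227
  σ(I2,I4) = 0.24 × 1.13 × 1.12 = 0.3037
  σ(I3,I4) = 0.31 × 1.02 × 1.12 = 0.3541
σ²_T = Σσ²ᵢ + 2·Σσ_ij = 6.0998 + 2 × 3.0138 = 12.1274
α = (4/3)·(1 − 6.0998/12.1274) = 0.66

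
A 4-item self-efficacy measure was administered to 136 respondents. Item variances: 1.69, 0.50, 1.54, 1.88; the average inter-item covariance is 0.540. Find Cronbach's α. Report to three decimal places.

ΣVar(i) = 1.69 + 0.50 + 1.54 + 1.88 = 5.61
Sum of the 6 distinct covariances = 6 × 0.540 = 3.240
Var(T) = ΣVar(i) + 2·Σcov = 5.61 + 2 × 3.240 = 12.090
α = (4/3)·(1 − 5.61/12.090) = 0.715

α = 0.715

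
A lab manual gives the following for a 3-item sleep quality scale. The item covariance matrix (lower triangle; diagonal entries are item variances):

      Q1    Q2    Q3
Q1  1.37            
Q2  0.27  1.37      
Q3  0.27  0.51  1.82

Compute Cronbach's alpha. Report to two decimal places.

Cronbach's alpha = 0.47

Σσ²ᵢ = 1.37 + 1.37 + 1.82 = 4.56
Σ_{i<j} σ_ij = 1.05
σ²_total = 4.56 + 2 × 1.05 = 6.66
α = (k/(k−1))·(1 − Σσ²ᵢ/σ²_total) = (3/2)·(1 − 4.56/6.66) = 0.47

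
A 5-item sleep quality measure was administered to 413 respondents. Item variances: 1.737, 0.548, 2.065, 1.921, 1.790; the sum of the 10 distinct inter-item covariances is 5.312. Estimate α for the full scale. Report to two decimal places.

Σσ²ᵢ = 1.737 + 0.548 + 2.065 + 1.921 + 1.790 = 8.061
Sum of distinct covariances = 5.312
total variance = Σσ²ᵢ + 2·Σcov = 8.061 + 2 × 5.312 = 18.685
α = (5/4)·(1 − 8.061/18.685) = 0.71

α = 0.71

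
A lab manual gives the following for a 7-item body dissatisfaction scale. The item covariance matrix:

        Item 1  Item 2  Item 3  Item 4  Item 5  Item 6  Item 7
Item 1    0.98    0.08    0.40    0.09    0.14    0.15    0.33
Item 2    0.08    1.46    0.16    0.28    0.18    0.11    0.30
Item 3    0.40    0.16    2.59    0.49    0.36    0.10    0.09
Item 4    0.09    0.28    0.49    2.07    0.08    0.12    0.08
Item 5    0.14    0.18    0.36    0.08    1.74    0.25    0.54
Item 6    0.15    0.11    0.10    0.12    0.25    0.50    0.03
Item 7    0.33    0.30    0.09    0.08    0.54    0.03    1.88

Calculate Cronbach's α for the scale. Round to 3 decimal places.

Σσᵢ² = 0.98 + 1.46 + 2.59 + 2.07 + 1.74 + 0.50 + 1.88 = 11.22
Σ_{i<j} σ_ij = 4.36
σ²_T = 11.22 + 2 × 4.36 = 19.94
α = (k/(k−1))·(1 − Σσᵢ²/σ²_T) = (7/6)·(1 − 11.22/19.94) = 0.510

Cronbach's α = 0.510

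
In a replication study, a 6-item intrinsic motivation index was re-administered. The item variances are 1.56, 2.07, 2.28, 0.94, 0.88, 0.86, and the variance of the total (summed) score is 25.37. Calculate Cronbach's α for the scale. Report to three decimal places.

Σσ²ᵢ = 1.56 + 2.07 + 2.28 + 0.94 + 0.88 + 0.86 = 8.59
α = (k/(k−1))·(1 − Σσ²ᵢ/σ²_T) = (6/5)·(1 − 8.59/25.37) = 0.794

α = 0.794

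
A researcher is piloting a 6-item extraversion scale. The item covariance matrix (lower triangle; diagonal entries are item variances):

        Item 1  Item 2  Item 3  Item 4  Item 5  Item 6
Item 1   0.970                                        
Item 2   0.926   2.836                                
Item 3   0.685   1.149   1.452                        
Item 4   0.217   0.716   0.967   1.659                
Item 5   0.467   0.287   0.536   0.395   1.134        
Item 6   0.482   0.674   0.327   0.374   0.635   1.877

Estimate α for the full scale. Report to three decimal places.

Σσ²ᵢ = 0.970 + 2.836 + 1.452 + 1.659 + 1.134 + 1.877 = 9.928
Σ_{i<j} σ_ij = 8.837
σ²_T = 9.928 + 2 × 8.837 = 27.602
α = (k/(k−1))·(1 − Σσ²ᵢ/σ²_T) = (6/5)·(1 − 9.928/27.602) = 0.768

α = 0.768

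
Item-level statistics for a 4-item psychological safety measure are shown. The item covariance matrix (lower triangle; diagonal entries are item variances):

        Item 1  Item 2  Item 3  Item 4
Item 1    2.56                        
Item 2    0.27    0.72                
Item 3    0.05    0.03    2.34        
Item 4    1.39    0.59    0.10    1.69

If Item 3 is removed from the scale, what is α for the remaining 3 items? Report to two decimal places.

α = 0.71

Remaining items: Item 1, Item 2, Item 4 (k = 3).
Σσ²ᵢ = 2.56 + 0.72 + 1.69 = 4.97
σ²_total = 4.97 + 2 × 2.25 = 9.47
α (item deleted) = (3/2)·(1 − 4.97/9.47) = 0.71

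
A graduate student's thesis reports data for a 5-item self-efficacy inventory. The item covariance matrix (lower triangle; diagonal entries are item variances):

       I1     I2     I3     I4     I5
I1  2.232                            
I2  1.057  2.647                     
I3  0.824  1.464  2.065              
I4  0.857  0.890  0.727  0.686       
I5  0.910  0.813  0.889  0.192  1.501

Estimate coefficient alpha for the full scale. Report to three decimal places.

α = 0.817

ΣVar(i) = 2.232 + 2.647 + 2.065 + 0.686 + 1.501 = 9.131
Σ_{i<j} σ_ij = 8.623
σ²_total = 9.131 + 2 × 8.623 = 26.377
α = (k/(k−1))·(1 − ΣVar(i)/σ²_total) = (5/4)·(1 − 9.131/26.377) = 0.817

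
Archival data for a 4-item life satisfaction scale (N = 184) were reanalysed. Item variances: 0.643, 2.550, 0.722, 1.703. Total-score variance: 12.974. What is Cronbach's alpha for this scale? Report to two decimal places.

α = 0.76

ΣVar(i) = 0.643 + 2.550 + 0.722 + 1.703 = 5.618
α = (k/(k−1))·(1 − ΣVar(i)/total variance) = (4/3)·(1 − 5.618/12.974) = 0.76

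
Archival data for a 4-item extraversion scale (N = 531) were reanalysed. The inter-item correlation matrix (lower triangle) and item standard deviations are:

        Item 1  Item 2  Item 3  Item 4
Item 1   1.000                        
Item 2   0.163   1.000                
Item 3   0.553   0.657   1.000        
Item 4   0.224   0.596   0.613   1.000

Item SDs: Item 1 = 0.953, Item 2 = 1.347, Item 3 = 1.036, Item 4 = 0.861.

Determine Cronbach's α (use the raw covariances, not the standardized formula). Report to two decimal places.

Σσ²ᵢ = 0.953² + 1.347² + 1.036² + 0.861² = 4.5372
Covariances σ_ij = r_ij · s_i · s_j:
  σ(Item 1,Item 2) = 0.163 × 0.953 × 1.347 = 0.2092
  σ(Item 1,Item 3) = 0.553 × 0.953 × 1.036 = 0.5460
  σ(Item 1,Item 4) = 0.224 × 0.953 × 0.861 = 0.1838
  σ(Item 2,Item 3) = 0.657 × 1.347 × 1.036 = 0.9168
  σ(Item 2,Item 4) = 0.596 × 1.347 × 0.861 = 0.6912
  σ(Item 3,Item 4) = 0.613 × 1.036 × 0.861 = 0.5468
σ²_T = Σσ²ᵢ + 2·Σσ_ij = 4.5372 + 2 × 3.0938 = 10.7248
α = (4/3)·(1 − 4.5372/10.7248) = 0.77

α = 0.77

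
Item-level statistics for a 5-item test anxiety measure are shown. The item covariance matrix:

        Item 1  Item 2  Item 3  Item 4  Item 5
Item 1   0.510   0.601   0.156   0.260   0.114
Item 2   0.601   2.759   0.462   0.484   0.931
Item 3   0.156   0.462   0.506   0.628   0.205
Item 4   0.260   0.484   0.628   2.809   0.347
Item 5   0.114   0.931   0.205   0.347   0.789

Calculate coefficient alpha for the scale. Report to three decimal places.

coefficient alpha = 0.665

sum of item variances = 0.510 + 2.759 + 0.506 + 2.809 + 0.789 = 7.373
Sum of off-diagonal covariances = 4.188
total variance = 7.373 + 2 × 4.188 = 15.749
α = (k/(k−1))·(1 − sum of item variances/total variance) = (5/4)·(1 − 7.373/15.749) = 0.665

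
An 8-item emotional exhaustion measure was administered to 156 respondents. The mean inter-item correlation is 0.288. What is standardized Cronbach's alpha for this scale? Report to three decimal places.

standardized Cronbach's alpha = 0.764

Standardized α = k·r̄ / (1 + (k−1)·r̄) = 8 × 0.288 / (1 + 7 × 0.288)
  = 2.3040 / 3.0160 = 0.764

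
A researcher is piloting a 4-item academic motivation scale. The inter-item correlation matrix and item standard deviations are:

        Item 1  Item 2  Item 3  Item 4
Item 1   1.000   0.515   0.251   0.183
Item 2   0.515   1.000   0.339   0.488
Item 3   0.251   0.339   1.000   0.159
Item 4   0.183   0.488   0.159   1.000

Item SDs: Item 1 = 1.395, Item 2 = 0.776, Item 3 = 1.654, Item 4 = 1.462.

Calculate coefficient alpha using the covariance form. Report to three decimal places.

Σσ²ᵢ = 1.395² + 0.776² + 1.654² + 1.462² = 7.4214
Covariances σ_ij = r_ij · s_i · s_j:
  σ(Item 1,Item 2) = 0.515 × 1.395 × 0.776 = 0.5575
  σ(Item 1,Item 3) = 0.251 × 1.395 × 1.654 = 0.5791
  σ(Item 1,Item 4) = 0.183 × 1.395 × 1.462 = 0.3732
  σ(Item 2,Item 3) = 0.339 × 0.776 × 1.654 = 0.4351
  σ(Item 2,Item 4) = 0.488 × 0.776 × 1.462 = 0.5536
  σ(Item 3,Item 4) = 0.159 × 1.654 × 1.462 = 0.3845
σ²_T = Σσ²ᵢ + 2·Σσ_ij = 7.4214 + 2 × 2.8830 = 13.1874
α = (4/3)·(1 − 7.4214/13.1874) = 0.583

α = 0.583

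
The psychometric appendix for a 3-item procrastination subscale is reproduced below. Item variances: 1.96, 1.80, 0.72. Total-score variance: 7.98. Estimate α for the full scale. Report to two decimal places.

α = 0.66

Σσᵢ² = 1.96 + 1.80 + 0.72 = 4.48
α = (k/(k−1))·(1 − Σσᵢ²/σ²_total) = (3/2)·(1 − 4.48/7.98) = 0.66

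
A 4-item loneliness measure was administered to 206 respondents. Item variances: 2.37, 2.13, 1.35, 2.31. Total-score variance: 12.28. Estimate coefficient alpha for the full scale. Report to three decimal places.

α = 0.447

Σσᵢ² = 2.37 + 2.13 + 1.35 + 2.31 = 8.16
α = (k/(k−1))·(1 − Σσᵢ²/total variance) = (4/3)·(1 − 8.16/12.28) = 0.447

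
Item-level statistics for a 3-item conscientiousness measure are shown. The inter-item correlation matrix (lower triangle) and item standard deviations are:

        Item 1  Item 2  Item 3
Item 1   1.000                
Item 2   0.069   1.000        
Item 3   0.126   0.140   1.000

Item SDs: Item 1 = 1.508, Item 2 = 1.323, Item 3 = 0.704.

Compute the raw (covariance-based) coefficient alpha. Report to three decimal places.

Σσ²ᵢ = 1.508² + 1.323² + 0.704² = 4.5200
Covariances σ_ij = r_ij · s_i · s_j:
  σ(Item 1,Item 2) = 0.069 × 1.508 × 1.323 = 0.1377
  σ(Item 1,Item 3) = 0.126 × 1.508 × 0.704 = 0.1338
  σ(Item 2,Item 3) = 0.140 × 1.323 × 0.704 = 0.1304
σ²_T = Σσ²ᵢ + 2·Σσ_ij = 4.5200 + 2 × 0.4019 = 5.3238
α = (3/2)·(1 − 4.5200/5.3238) = 0.226

α = 0.226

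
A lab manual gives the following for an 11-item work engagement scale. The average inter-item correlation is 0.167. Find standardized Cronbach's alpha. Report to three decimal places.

standardized Cronbach's alpha = 0.688

Standardized α = k·r̄ / (1 + (k−1)·r̄) = 11 × 0.167 / (1 + 10 × 0.167)
  = 1.8370 / 2.6700 = 0.688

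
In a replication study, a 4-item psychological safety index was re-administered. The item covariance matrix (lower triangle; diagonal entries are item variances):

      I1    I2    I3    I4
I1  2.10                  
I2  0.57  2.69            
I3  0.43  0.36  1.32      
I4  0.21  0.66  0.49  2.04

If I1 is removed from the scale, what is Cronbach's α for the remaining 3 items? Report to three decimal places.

α = 0.499

Remaining items: I2, I3, I4 (k = 3).
ΣVar(i) = 2.69 + 1.32 + 2.04 = 6.05
Var(T) = 6.05 + 2 × 1.51 = 9.07
α (item deleted) = (3/2)·(1 − 6.05/9.07) = 0.499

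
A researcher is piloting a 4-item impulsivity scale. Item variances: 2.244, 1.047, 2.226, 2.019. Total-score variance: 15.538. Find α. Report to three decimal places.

Σσ²ᵢ = 2.244 + 1.047 + 2.226 + 2.019 = 7.536
α = (k/(k−1))·(1 − Σσ²ᵢ/σ²_total) = (4/3)·(1 − 7.536/15.538) = 0.687

α = 0.687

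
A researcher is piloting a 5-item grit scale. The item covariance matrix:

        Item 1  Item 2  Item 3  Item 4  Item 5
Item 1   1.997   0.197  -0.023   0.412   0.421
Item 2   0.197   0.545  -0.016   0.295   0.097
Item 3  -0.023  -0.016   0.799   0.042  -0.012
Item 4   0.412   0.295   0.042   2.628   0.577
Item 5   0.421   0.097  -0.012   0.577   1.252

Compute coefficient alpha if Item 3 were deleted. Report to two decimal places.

coefficient alpha = 0.51

Remaining items: Item 1, Item 2, Item 4, Item 5 (k = 4).
sum of item variances = 1.997 + 0.545 + 2.628 + 1.252 = 6.422
σ²_total = 6.422 + 2 × 1.999 = 10.420
α (item deleted) = (4/3)·(1 − 6.422/10.420) = 0.51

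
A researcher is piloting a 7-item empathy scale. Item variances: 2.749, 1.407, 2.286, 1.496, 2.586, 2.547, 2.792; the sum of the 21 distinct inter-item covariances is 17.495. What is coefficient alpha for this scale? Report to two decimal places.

ΣVar(i) = 2.749 + 1.407 + 2.286 + 1.496 + 2.586 + 2.547 + 2.792 = 15.863
Sum of distinct covariances = 17.495
σ²_total = ΣVar(i) + 2·Σcov = 15.863 + 2 × 17.495 = 50.853
α = (7/6)·(1 − 15.863/50.853) = 0.80

α = 0.80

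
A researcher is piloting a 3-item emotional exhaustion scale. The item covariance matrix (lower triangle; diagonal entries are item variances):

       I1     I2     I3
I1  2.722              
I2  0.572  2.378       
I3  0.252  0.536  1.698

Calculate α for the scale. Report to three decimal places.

Σσᵢ² = 2.722 + 2.378 + 1.698 = 6.798
Sum of the distinct covariances = 1.360
σ²_total = 6.798 + 2 × 1.360 = 9.518
α = (k/(k−1))·(1 − Σσᵢ²/σ²_total) = (3/2)·(1 − 6.798/9.518) = 0.429

α = 0.429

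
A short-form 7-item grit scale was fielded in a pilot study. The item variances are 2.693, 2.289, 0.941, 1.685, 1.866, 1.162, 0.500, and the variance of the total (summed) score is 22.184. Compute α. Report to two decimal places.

Σσ²ᵢ = 2.693 + 2.289 + 0.941 + 1.685 + 1.866 + 1.162 + 0.500 = 11.136
α = (k/(k−1))·(1 − Σσ²ᵢ/σ²_T) = (7/6)·(1 − 11.136/22.184) = 0.58

α = 0.58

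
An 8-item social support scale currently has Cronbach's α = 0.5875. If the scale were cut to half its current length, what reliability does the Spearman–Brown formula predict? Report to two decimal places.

Length factor m = 1/2
α' = m·α / (1 − (1−m)·α)
   = 1/2 × 0.5875 / (1 − (1 − 1/2) × 0.5875)
   = 0.2938 / 0.7063 = 0.42

predicted reliability = 0.42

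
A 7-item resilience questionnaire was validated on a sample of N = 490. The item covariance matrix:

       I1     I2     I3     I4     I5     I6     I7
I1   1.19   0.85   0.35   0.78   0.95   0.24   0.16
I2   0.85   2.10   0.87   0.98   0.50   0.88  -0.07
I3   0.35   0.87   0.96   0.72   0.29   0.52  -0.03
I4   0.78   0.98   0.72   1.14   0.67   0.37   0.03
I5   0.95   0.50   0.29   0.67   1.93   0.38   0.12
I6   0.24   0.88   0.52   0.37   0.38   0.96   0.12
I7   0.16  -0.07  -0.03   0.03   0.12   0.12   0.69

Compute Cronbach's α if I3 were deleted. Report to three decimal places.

Cronbach's α = 0.762

Remaining items: I1, I2, I4, I5, I6, I7 (k = 6).
Σσ²ᵢ = 1.19 + 2.10 + 1.14 + 1.93 + 0.96 + 0.69 = 8.01
σ²_T = 8.01 + 2 × 6.96 = 21.93
α (item deleted) = (6/5)·(1 − 8.01/21.93) = 0.762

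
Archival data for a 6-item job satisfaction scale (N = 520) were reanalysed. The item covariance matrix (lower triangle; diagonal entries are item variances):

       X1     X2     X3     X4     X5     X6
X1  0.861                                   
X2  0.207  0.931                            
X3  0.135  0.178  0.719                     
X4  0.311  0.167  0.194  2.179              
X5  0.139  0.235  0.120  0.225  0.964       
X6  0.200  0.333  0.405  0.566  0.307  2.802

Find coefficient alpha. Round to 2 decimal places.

coefficient alpha = 0.56

Σσ²ᵢ = 0.861 + 0.931 + 0.719 + 2.179 + 0.964 + 2.802 = 8.456
Σ_{i<j} σ_ij = 3.722
Var(T) = 8.456 + 2 × 3.722 = 15.900
α = (k/(k−1))·(1 − Σσ²ᵢ/Var(T)) = (6/5)·(1 − 8.456/15.900) = 0.56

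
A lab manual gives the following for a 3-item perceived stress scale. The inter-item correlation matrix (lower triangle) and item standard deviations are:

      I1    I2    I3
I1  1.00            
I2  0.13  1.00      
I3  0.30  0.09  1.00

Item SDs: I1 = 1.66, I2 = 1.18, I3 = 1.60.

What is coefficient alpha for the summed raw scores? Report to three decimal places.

Σσ²ᵢ = 1.66² + 1.18² + 1.60² = 6.7080
Covariances σ_ij = r_ij · s_i · s_j:
  σ(I1,I2) = 0.13 × 1.66 × 1.18 = 0.2546
  σ(I1,I3) = 0.30 × 1.66 × 1.60 = 0.7968
  σ(I2,I3) = 0.09 × 1.18 × 1.60 = 0.1699
σ²_T = Σσ²ᵢ + 2·Σσ_ij = 6.7080 + 2 × 1.2213 = 9.1506
α = (3/2)·(1 − 6.7080/9.1506) = 0.400

α = 0.400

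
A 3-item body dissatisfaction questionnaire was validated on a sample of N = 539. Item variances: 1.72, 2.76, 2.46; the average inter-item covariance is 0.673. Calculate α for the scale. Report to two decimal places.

Σσᵢ² = 1.72 + 2.76 + 2.46 = 6.94
Sum of the 3 distinct covariances = 3 × 0.673 = 2.019
σ²_T = Σσᵢ² + 2·Σcov = 6.94 + 2 × 2.019 = 10.978
α = (3/2)·(1 − 6.94/10.978) = 0.55

α = 0.55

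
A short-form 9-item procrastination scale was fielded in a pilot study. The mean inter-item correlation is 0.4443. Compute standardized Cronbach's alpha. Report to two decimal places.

α = 0.88

Standardized α = k·r̄ / (1 + (k−1)·r̄) = 9 × 0.4443 / (1 + 8 × 0.4443)
  = 3.9987 / 4.5544 = 0.88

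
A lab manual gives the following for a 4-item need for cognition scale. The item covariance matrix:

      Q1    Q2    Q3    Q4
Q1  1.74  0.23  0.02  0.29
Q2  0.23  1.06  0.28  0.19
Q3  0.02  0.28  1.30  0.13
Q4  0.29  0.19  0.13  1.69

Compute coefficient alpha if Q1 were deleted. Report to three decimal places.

Remaining items: Q2, Q3, Q4 (k = 3).
Σσ²ᵢ = 1.06 + 1.30 + 1.69 = 4.05
σ²_total = 4.05 + 2 × 0.60 = 5.25
α (item deleted) = (3/2)·(1 − 4.05/5.25) = 0.343

α = 0.343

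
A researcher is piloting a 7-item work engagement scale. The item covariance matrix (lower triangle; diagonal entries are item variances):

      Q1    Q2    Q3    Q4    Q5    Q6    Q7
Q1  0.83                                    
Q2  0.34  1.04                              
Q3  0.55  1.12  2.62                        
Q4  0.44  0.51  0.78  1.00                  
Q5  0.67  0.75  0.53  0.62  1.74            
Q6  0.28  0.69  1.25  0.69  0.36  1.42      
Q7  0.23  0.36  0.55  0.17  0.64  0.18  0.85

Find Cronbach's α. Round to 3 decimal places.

α = 0.830

sum of item variances = 0.83 + 1.04 + 2.62 + 1.00 + 1.74 + 1.42 + 0.85 = 9.50
Sum of the distinct covariances = 11.71
Var(T) = 9.50 + 2 × 11.71 = 32.92
α = (k/(k−1))·(1 − sum of item variances/Var(T)) = (7/6)·(1 − 9.50/32.92) = 0.830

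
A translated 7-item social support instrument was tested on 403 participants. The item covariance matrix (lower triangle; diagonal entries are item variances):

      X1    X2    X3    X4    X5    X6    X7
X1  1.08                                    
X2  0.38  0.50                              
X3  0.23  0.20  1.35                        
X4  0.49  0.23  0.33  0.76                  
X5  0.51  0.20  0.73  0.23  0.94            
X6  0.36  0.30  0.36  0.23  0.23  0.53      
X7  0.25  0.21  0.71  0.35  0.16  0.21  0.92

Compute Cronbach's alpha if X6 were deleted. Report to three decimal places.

α = 0.783

Remaining items: X1, X2, X3, X4, X5, X7 (k = 6).
ΣVar(i) = 1.08 + 0.50 + 1.35 + 0.76 + 0.94 + 0.92 = 5.55
σ²_T = 5.55 + 2 × 5.21 = 15.97
α (item deleted) = (6/5)·(1 − 5.55/15.97) = 0.783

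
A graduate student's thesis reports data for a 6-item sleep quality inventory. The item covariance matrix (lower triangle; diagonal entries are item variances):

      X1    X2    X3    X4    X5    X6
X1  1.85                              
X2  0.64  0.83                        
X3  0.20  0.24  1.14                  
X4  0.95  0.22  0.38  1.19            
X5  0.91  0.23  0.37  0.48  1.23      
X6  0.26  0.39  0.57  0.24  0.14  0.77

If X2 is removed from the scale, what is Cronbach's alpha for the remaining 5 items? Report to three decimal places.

Cronbach's alpha = 0.741

Remaining items: X1, X3, X4, X5, X6 (k = 5).
ΣVar(i) = 1.85 + 1.14 + 1.19 + 1.23 + 0.77 = 6.18
Var(T) = 6.18 + 2 × 4.50 = 15.18
α (item deleted) = (5/4)·(1 − 6.18/15.18) = 0.741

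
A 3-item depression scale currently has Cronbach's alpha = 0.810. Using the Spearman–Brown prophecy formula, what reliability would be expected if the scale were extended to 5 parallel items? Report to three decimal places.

predicted reliability = 0.877

Length factor m = 5/3 = 1.6667
α' = m·α / (1 + (m−1)·α)
   = 5/3 × 0.810 / (1 + (5/3 − 1) × 0.810)
   = 1.3500 / 1.5400 = 0.877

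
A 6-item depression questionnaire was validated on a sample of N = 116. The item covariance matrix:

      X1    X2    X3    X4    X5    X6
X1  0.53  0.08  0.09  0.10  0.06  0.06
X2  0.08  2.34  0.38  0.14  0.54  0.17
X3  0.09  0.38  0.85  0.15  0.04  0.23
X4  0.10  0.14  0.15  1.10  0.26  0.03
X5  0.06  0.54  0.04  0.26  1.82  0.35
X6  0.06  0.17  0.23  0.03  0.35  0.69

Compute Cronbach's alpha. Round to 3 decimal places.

Σσᵢ² = 0.53 + 2.34 + 0.85 + 1.10 + 1.82 + 0.69 = 7.33
Sum of the distinct covariances = 2.68
total variance = 7.33 + 2 × 2.68 = 12.69
α = (k/(k−1))·(1 − Σσᵢ²/total variance) = (6/5)·(1 − 7.33/12.69) = 0.507

α = 0.507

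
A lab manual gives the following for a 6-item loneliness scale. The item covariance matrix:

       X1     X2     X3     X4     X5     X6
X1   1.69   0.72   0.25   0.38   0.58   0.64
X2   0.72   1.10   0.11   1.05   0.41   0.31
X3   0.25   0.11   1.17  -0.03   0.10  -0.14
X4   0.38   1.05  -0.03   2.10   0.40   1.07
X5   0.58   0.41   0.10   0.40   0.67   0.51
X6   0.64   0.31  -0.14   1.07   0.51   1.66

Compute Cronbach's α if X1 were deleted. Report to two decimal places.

Remaining items: X2, X3, X4, X5, X6 (k = 5).
ΣVar(i) = 1.10 + 1.17 + 2.10 + 0.67 + 1.66 = 6.70
Var(T) = 6.70 + 2 × 3.79 = 14.28
α (item deleted) = (5/4)·(1 − 6.70/14.28) = 0.66

Cronbach's α = 0.66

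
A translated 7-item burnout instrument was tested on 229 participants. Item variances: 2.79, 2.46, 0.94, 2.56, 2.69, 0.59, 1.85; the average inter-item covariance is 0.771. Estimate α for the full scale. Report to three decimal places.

α = 0.817

sum of item variances = 2.79 + 2.46 + 0.94 + 2.56 + 2.69 + 0.59 + 1.85 = 13.88
Sum of the 21 distinct covariances = 21 × 0.771 = 16.191
σ²_T = sum of item variances + 2·Σcov = 13.88 + 2 × 16.191 = 46.262
α = (7/6)·(1 − 13.88/46.262) = 0.817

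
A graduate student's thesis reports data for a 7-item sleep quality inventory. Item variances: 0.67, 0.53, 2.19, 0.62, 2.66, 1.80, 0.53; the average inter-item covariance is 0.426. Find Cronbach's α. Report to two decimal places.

ΣVar(i) = 0.67 + 0.53 + 2.19 + 0.62 + 2.66 + 1.80 + 0.53 = 9.00
Sum of the 21 distinct covariances = 21 × 0.426 = 8.946
total variance = ΣVar(i) + 2·Σcov = 9.00 + 2 × 8.946 = 26.892
α = (7/6)·(1 − 9.00/26.892) = 0.78

α = 0.78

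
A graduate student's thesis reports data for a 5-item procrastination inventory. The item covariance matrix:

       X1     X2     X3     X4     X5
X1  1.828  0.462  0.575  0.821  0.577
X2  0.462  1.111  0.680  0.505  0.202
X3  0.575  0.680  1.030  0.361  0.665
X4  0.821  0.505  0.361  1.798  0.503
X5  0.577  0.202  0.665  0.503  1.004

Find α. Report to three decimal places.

α = 0.766

sum of item variances = 1.828 + 1.111 + 1.030 + 1.798 + 1.004 = 6.771
Sum of off-diagonal covariances = 5.351
Var(T) = 6.771 + 2 × 5.351 = 17.473
α = (k/(k−1))·(1 − sum of item variances/Var(T)) = (5/4)·(1 − 6.771/17.473) = 0.766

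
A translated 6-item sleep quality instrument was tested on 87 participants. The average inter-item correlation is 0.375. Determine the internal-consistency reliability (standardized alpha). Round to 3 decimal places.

Standardized α = k·r̄ / (1 + (k−1)·r̄) = 6 × 0.375 / (1 + 5 × 0.375)
  = 2.2500 / 2.8750 = 0.783

standardized alpha = 0.783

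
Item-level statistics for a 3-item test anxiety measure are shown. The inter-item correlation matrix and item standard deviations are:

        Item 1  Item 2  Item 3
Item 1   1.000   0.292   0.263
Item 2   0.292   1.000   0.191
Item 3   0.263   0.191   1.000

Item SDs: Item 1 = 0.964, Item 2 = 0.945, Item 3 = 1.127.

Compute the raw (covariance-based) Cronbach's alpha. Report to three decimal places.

Cronbach's alpha = 0.492

Σσ²ᵢ = 0.964² + 0.945² + 1.127² = 3.0924
Covariances σ_ij = r_ij · s_i · s_j:
  σ(Item 1,Item 2) = 0.292 × 0.964 × 0.945 = 0.2660
  σ(Item 1,Item 3) = 0.263 × 0.964 × 1.127 = 0.2857
  σ(Item 2,Item 3) = 0.191 × 0.945 × 1.127 = 0.2034
σ²_T = Σσ²ᵢ + 2·Σσ_ij = 3.0924 + 2 × 0.7551 = 4.6026
α = (3/2)·(1 − 3.0924/4.6026) = 0.492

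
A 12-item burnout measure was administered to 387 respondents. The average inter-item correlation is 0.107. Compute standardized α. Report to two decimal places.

standardized α = 0.59

Standardized α = k·r̄ / (1 + (k−1)·r̄) = 12 × 0.107 / (1 + 11 × 0.107)
  = 1.2840 / 2.1770 = 0.59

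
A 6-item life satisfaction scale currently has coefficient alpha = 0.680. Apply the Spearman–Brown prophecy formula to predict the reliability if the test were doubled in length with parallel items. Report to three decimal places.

Length factor m = 2
α' = m·α / (1 + (m−1)·α)
   = 2 × 0.680 / (1 + (2 − 1) × 0.680)
   = 1.3600 / 1.6800 = 0.810

predicted reliability = 0.810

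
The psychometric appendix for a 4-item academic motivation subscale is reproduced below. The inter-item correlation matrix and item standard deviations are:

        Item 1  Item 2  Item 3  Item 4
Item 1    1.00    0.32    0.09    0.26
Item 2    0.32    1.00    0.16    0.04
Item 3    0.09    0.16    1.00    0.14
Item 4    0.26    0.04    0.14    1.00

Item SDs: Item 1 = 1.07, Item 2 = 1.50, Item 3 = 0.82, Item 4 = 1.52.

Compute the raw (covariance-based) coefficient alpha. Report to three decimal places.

coefficient alpha = 0.422

Σσ²ᵢ = 1.07² + 1.50² + 0.82² + 1.52² = 6.3777
Covariances σ_ij = r_ij · s_i · s_j:
  σ(Item 1,Item 2) = 0.32 × 1.07 × 1.50 = 0.5136
  σ(Item 1,Item 3) = 0.09 × 1.07 × 0.82 = 0.0790
  σ(Item 1,Item 4) = 0.26 × 1.07 × 1.52 = 0.4229
  σ(Item 2,Item 3) = 0.16 × 1.50 × 0.82 = 0.1968
  σ(Item 2,Item 4) = 0.04 × 1.50 × 1.52 = 0.0912
  σ(Item 3,Item 4) = 0.14 × 0.82 × 1.52 = 0.1745
σ²_T = Σσ²ᵢ + 2·Σσ_ij = 6.3777 + 2 × 1.4780 = 9.3337
α = (4/3)·(1 − 6.3777/9.3337) = 0.422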